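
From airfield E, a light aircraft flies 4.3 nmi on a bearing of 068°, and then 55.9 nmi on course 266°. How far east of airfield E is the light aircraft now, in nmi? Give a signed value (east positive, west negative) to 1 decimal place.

Leg 1 (068°, 4.3 nmi): east 4.3 sin 68° = 3.99, north 4.3 cos 68° = 1.61
Leg 2 (266°, 55.9 nmi): east 55.9 sin 266° = -55.76, north 55.9 cos 266° = -3.90
Net east component: -51.78 nmi.

-51.8 nmi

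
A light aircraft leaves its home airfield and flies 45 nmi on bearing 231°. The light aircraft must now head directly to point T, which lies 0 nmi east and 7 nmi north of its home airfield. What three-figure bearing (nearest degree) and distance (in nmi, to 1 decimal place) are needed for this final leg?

Leg 1 (231°, 45 nmi): east 45 sin 231° = -34.97, north 45 cos 231° = -28.32
Current position: (-34.97, -28.32). Target: (0, 7). Remaining: Δeast = 34.97, Δnorth = 35.32.
Bearing = atan2(34.97, 35.32) mod 360° = 44.72°; distance = √((34.97)² + (35.32)²) = 49.704 nmi.

045°, 49.7 nmi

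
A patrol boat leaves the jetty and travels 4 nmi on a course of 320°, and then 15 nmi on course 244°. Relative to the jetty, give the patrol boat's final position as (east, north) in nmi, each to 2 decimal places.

Leg 1 (320°, 4 nmi): east 4 sin 320° = -2.57, north 4 cos 320° = 3.06
Leg 2 (244°, 15 nmi): east 15 sin 244° = -13.48, north 15 cos 244° = -6.58
Summing: -16.05 nmi east, -3.51 nmi north → (-16.05, -3.51).

(-16.05, -3.51)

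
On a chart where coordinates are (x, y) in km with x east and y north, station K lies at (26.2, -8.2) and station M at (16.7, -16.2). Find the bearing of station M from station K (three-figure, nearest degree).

Δeast = 16.7 − 26.2 = -9.50; Δnorth = -16.2 − -8.2 = -8.00.
Bearing = atan2(Δeast, Δnorth) mod 360° = 229.90° ≈ 230°.

230°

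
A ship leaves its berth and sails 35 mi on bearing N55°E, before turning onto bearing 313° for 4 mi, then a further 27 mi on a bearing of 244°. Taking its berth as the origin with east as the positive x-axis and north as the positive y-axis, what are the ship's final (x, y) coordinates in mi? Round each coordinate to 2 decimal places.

Leg 1 (N55°E, 35 mi): east 35 sin 55° = 28.67, north 35 cos 55° = 20.08
Leg 2 (313°, 4 mi): east 4 sin 313° = -2.93, north 4 cos 313° = 2.73
Leg 3 (244°, 27 mi): east 27 sin 244° = -24.27, north 27 cos 244° = -11.84
Summing: 1.48 mi east, 10.97 mi north → (1.48, 10.97).

(1.48, 10.97)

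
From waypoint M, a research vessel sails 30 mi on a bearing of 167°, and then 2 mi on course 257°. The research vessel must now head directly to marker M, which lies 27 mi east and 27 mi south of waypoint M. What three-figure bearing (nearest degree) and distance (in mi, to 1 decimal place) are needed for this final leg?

Leg 1 (167°, 30 mi): east 30 sin 167° = 6.75, north 30 cos 167° = -29.23
Leg 2 (257°, 2 mi): east 2 sin 257° = -1.95, north 2 cos 257° = -0.45
Current position: (4.80, -29.68). Target: (27, -27). Remaining: Δeast = 22.20, Δnorth = 2.68.
Bearing = atan2(22.20, 2.68) mod 360° = 83.11°; distance = √((22.20)² + (2.68)²) = 22.362 mi.

083°, 22.4 mi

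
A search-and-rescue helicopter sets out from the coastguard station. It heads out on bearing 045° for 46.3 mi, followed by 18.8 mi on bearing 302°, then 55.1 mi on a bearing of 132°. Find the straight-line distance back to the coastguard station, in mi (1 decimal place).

58.0 mi

Leg 1 (045°, 46.3 mi): east 46.3 sin 45° = 32.74, north 46.3 cos 45° = 32.74
Leg 2 (302°, 18.8 mi): east 18.8 sin 302° = -15.94, north 18.8 cos 302° = 9.96
Leg 3 (132°, 55.1 mi): east 55.1 sin 132° = 40.95, north 55.1 cos 132° = -36.87
Net: 57.74 east, 5.83 north. Distance = √((57.74)² + (5.83)²) = 58.037 mi.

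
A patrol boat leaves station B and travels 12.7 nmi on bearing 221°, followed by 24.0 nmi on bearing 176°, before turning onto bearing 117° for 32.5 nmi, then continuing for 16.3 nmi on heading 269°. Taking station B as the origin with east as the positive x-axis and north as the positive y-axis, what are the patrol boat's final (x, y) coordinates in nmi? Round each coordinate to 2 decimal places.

Leg 1 (221°, 12.7 nmi): east 12.7 sin 221° = -8.33, north 12.7 cos 221° = -9.58
Leg 2 (176°, 24.0 nmi): east 24.0 sin 176° = 1.67, north 24.0 cos 176° = -23.94
Leg 3 (117°, 32.5 nmi): east 32.5 sin 117° = 28.96, north 32.5 cos 117° = -14.75
Leg 4 (269°, 16.3 nmi): east 16.3 sin 269° = -16.30, north 16.3 cos 269° = -0.28
Summing: 6.00 nmi east, -48.57 nmi north → (6.00, -48.57).

(6.00, -48.57)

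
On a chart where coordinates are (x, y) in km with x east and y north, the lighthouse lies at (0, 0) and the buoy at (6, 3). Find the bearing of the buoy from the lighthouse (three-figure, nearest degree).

Δeast = 6 − 0 = 6.00; Δnorth = 3 − 0 = 3.00.
Bearing = atan2(Δeast, Δnorth) mod 360° = 63.43° ≈ 063°.

063°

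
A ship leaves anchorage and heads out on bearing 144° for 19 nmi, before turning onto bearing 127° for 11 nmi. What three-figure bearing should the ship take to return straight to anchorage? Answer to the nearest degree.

Leg 1 (144°, 19 nmi): east 19 sin 144° = 11.17, north 19 cos 144° = -15.37
Leg 2 (127°, 11 nmi): east 11 sin 127° = 8.78, north 11 cos 127° = -6.62
Net displacement: 19.95 east, -21.99 north. Direction back to start is (-19.95, 21.99): bearing = atan2(-19.95, 21.99) mod 360° = 317.78° ≈ 318°.

318°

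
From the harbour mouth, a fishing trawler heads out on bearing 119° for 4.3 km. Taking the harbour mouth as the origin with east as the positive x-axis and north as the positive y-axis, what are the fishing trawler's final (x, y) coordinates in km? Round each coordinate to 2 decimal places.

Leg 1 (119°, 4.3 km): east 4.3 sin 119° = 3.76, north 4.3 cos 119° = -2.08
Summing: 3.76 km east, -2.08 km north → (3.76, -2.08).

(3.76, -2.08)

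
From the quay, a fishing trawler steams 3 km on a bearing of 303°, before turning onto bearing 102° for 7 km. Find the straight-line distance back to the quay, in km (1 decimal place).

4.3 km

Leg 1 (303°, 3 km): east 3 sin 303° = -2.52, north 3 cos 303° = 1.63
Leg 2 (102°, 7 km): east 7 sin 102° = 6.85, north 7 cos 102° = -1.46
Net: 4.33 east, 0.18 north. Distance = √((4.33)² + (0.18)²) = 4.335 km.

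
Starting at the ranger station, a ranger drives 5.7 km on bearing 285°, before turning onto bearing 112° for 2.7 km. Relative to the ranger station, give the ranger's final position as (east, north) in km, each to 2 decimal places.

(-3.00, 0.46)

Leg 1 (285°, 5.7 km): east 5.7 sin 285° = -5.51, north 5.7 cos 285° = 1.48
Leg 2 (112°, 2.7 km): east 2.7 sin 112° = 2.50, north 2.7 cos 112° = -1.01
Summing: -3.00 km east, 0.46 km north → (-3.00, 0.46).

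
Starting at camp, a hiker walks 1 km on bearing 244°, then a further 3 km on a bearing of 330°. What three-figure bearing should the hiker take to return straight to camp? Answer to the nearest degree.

132°

Leg 1 (244°, 1 km): east 1 sin 244° = -0.90, north 1 cos 244° = -0.44
Leg 2 (330°, 3 km): east 3 sin 330° = -1.50, north 3 cos 330° = 2.60
Net displacement: -2.40 east, 2.16 north. Direction back to start is (2.40, -2.16): bearing = atan2(2.40, -2.16) mod 360° = 132.00° ≈ 132°.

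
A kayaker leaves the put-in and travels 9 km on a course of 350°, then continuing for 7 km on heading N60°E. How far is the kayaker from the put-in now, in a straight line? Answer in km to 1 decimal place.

13.2 km

Leg 1 (350°, 9 km): east 9 sin 350° = -1.56, north 9 cos 350° = 8.86
Leg 2 (N60°E, 7 km): east 7 sin 60° = 6.06, north 7 cos 60° = 3.50
Net: 4.50 east, 12.36 north. Distance = √((4.50)² + (12.36)²) = 13.157 km.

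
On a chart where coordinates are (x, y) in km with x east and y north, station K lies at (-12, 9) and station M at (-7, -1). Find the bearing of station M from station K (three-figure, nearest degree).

Δeast = -7 − -12 = 5.00; Δnorth = -1 − 9 = -10.00.
Bearing = atan2(Δeast, Δnorth) mod 360° = 153.43° ≈ 153°.

153°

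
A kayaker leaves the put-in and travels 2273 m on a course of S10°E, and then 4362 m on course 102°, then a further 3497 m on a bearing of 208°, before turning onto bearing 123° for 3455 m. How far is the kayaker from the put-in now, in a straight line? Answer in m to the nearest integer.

10043 m

Leg 1 (S10°E, 2273 m): east 2273 sin 170° = 394.70, north 2273 cos 170° = -2238.47
Leg 2 (102°, 4362 m): east 4362 sin 102° = 4266.68, north 4362 cos 102° = -906.91
Leg 3 (208°, 3497 m): east 3497 sin 208° = -1641.74, north 3497 cos 208° = -3087.67
Leg 4 (123°, 3455 m): east 3455 sin 123° = 2897.61, north 3455 cos 123° = -1881.73
Net: 5917.25 east, -8114.77 north. Distance = √((5917.25)² + (-8114.77)²) = 10043.076 m.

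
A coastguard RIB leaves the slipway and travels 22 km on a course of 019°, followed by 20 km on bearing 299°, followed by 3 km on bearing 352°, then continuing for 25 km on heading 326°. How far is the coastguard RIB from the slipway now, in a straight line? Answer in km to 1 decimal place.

Leg 1 (019°, 22 km): east 22 sin 19° = 7.16, north 22 cos 19° = 20.80
Leg 2 (299°, 20 km): east 20 sin 299° = -17.49, north 20 cos 299° = 9.70
Leg 3 (352°, 3 km): east 3 sin 352° = -0.42, north 3 cos 352° = 2.97
Leg 4 (326°, 25 km): east 25 sin 326° = -13.98, north 25 cos 326° = 20.73
Net: -24.73 east, 54.19 north. Distance = √((-24.73)² + (54.19)²) = 59.569 km.

59.6 km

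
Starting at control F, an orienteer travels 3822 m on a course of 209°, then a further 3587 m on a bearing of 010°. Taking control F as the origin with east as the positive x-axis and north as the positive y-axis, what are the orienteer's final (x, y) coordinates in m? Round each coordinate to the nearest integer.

Leg 1 (209°, 3822 m): east 3822 sin 209° = -1852.94, north 3822 cos 209° = -3342.80
Leg 2 (010°, 3587 m): east 3587 sin 10° = 622.88, north 3587 cos 10° = 3532.51
Summing: -1230.07 m east, 189.71 m north → (-1230, 190).

(-1230, 190)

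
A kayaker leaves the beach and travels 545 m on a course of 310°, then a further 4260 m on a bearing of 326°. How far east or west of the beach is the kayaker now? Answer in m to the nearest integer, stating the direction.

2800 m west

Leg 1 (310°, 545 m): east 545 sin 310° = -417.49, north 545 cos 310° = 350.32
Leg 2 (326°, 4260 m): east 4260 sin 326° = -2382.16, north 4260 cos 326° = 3531.70
Net east component: -2799.66 m.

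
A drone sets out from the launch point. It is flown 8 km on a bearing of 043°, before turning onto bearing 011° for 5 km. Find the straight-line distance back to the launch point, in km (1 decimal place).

Leg 1 (043°, 8 km): east 8 sin 43° = 5.46, north 8 cos 43° = 5.85
Leg 2 (011°, 5 km): east 5 sin 11° = 0.95, north 5 cos 11° = 4.91
Net: 6.41 east, 10.76 north. Distance = √((6.41)² + (10.76)²) = 12.524 km.

12.5 km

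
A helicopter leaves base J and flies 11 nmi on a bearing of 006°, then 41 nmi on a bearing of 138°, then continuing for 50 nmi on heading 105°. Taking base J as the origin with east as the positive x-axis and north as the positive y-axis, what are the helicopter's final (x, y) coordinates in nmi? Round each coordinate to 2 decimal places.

(76.88, -32.47)

Leg 1 (006°, 11 nmi): east 11 sin 6° = 1.15, north 11 cos 6° = 10.94
Leg 2 (138°, 41 nmi): east 41 sin 138° = 27.43, north 41 cos 138° = -30.47
Leg 3 (105°, 50 nmi): east 50 sin 105° = 48.30, north 50 cos 105° = -12.94
Summing: 76.88 nmi east, -32.47 nmi north → (76.88, -32.47).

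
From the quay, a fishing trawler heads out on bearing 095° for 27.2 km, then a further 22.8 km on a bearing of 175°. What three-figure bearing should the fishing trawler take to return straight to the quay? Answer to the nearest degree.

Leg 1 (095°, 27.2 km): east 27.2 sin 95° = 27.10, north 27.2 cos 95° = -2.37
Leg 2 (175°, 22.8 km): east 22.8 sin 175° = 1.99, north 22.8 cos 175° = -22.71
Net displacement: 29.08 east, -25.08 north. Direction back to start is (-29.08, 25.08): bearing = atan2(-29.08, 25.08) mod 360° = 310.78° ≈ 311°.

311°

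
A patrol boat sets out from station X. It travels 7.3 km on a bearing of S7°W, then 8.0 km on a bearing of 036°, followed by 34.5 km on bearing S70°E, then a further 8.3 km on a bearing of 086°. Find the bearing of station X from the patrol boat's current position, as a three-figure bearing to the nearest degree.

Leg 1 (S7°W, 7.3 km): east 7.3 sin 187° = -0.89, north 7.3 cos 187° = -7.25
Leg 2 (036°, 8.0 km): east 8.0 sin 36° = 4.70, north 8.0 cos 36° = 6.47
Leg 3 (S70°E, 34.5 km): east 34.5 sin 110° = 32.42, north 34.5 cos 110° = -11.80
Leg 4 (086°, 8.3 km): east 8.3 sin 86° = 8.28, north 8.3 cos 86° = 0.58
Net displacement: 44.51 east, -11.99 north. Direction back to start is (-44.51, 11.99): bearing = atan2(-44.51, 11.99) mod 360° = 285.08° ≈ 285°.

285°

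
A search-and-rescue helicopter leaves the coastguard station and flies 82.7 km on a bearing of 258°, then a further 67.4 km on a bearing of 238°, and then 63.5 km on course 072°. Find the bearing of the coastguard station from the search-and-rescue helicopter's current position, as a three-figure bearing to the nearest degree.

Leg 1 (258°, 82.7 km): east 82.7 sin 258° = -80.89, north 82.7 cos 258° = -17.19
Leg 2 (238°, 67.4 km): east 67.4 sin 238° = -57.16, north 67.4 cos 238° = -35.72
Leg 3 (072°, 63.5 km): east 63.5 sin 72° = 60.39, north 63.5 cos 72° = 19.62
Net displacement: -77.66 east, -33.29 north. Direction back to start is (77.66, 33.29): bearing = atan2(77.66, 33.29) mod 360° = 66.80° ≈ 067°.

067°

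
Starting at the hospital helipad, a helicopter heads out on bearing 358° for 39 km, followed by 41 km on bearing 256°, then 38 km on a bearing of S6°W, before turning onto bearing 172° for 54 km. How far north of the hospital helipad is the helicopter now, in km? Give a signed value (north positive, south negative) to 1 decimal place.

-62.2 km

Leg 1 (358°, 39 km): east 39 sin 358° = -1.36, north 39 cos 358° = 38.98
Leg 2 (256°, 41 km): east 41 sin 256° = -39.78, north 41 cos 256° = -9.92
Leg 3 (S6°W, 38 km): east 38 sin 186° = -3.97, north 38 cos 186° = -37.79
Leg 4 (172°, 54 km): east 54 sin 172° = 7.52, north 54 cos 172° = -53.47
Net north component: -62.21 km.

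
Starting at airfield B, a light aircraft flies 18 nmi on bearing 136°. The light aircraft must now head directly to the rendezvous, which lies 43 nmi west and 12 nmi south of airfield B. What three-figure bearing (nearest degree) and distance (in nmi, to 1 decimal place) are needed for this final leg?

Leg 1 (136°, 18 nmi): east 18 sin 136° = 12.50, north 18 cos 136° = -12.95
Current position: (12.50, -12.95). Target: (-43, -12). Remaining: Δeast = -55.50, Δnorth = 0.95.
Bearing = atan2(-55.50, 0.95) mod 360° = 270.98°; distance = √((-55.50)² + (0.95)²) = 55.512 nmi.

271°, 55.5 nmi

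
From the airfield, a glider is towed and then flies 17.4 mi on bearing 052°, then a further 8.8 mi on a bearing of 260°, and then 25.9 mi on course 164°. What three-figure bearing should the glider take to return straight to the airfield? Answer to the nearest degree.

322°

Leg 1 (052°, 17.4 mi): east 17.4 sin 52° = 13.71, north 17.4 cos 52° = 10.71
Leg 2 (260°, 8.8 mi): east 8.8 sin 260° = -8.67, north 8.8 cos 260° = -1.53
Leg 3 (164°, 25.9 mi): east 25.9 sin 164° = 7.14, north 25.9 cos 164° = -24.90
Net displacement: 12.18 east, -15.71 north. Direction back to start is (-12.18, 15.71): bearing = atan2(-12.18, 15.71) mod 360° = 322.21° ≈ 322°.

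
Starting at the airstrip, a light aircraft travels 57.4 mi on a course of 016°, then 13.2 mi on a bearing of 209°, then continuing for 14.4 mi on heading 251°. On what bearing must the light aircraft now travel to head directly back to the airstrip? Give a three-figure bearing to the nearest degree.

Leg 1 (016°, 57.4 mi): east 57.4 sin 16° = 15.82, north 57.4 cos 16° = 55.18
Leg 2 (209°, 13.2 mi): east 13.2 sin 209° = -6.40, north 13.2 cos 209° = -11.54
Leg 3 (251°, 14.4 mi): east 14.4 sin 251° = -13.62, north 14.4 cos 251° = -4.69
Net displacement: -4.19 east, 38.94 north. Direction back to start is (4.19, -38.94): bearing = atan2(4.19, -38.94) mod 360° = 173.85° ≈ 174°.

174°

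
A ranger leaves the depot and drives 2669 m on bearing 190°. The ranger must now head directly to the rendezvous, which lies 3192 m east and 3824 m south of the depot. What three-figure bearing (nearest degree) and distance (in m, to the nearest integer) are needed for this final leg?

108°, 3846 m

Leg 1 (190°, 2669 m): east 2669 sin 190° = -463.47, north 2669 cos 190° = -2628.45
Current position: (-463.47, -2628.45). Target: (3192, -3824). Remaining: Δeast = 3655.47, Δnorth = -1195.55.
Bearing = atan2(3655.47, -1195.55) mod 360° = 108.11°; distance = √((3655.47)² + (-1195.55)²) = 3846.008 m.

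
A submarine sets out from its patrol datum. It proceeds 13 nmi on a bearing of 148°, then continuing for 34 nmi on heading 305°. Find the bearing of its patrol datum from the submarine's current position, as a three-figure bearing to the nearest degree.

112°

Leg 1 (148°, 13 nmi): east 13 sin 148° = 6.89, north 13 cos 148° = -11.02
Leg 2 (305°, 34 nmi): east 34 sin 305° = -27.85, north 34 cos 305° = 19.50
Net displacement: -20.96 east, 8.48 north. Direction back to start is (20.96, -8.48): bearing = atan2(20.96, -8.48) mod 360° = 112.02° ≈ 112°.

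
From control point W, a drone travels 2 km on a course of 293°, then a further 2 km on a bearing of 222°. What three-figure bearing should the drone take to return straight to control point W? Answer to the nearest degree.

Leg 1 (293°, 2 km): east 2 sin 293° = -1.84, north 2 cos 293° = 0.78
Leg 2 (222°, 2 km): east 2 sin 222° = -1.34, north 2 cos 222° = -1.49
Net displacement: -3.18 east, -0.70 north. Direction back to start is (3.18, 0.70): bearing = atan2(3.18, 0.70) mod 360° = 77.50° ≈ 078°.

078°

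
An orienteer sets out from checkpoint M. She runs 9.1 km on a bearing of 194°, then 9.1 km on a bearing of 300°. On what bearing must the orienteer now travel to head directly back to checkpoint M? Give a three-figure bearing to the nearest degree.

Leg 1 (194°, 9.1 km): east 9.1 sin 194° = -2.20, north 9.1 cos 194° = -8.83
Leg 2 (300°, 9.1 km): east 9.1 sin 300° = -7.88, north 9.1 cos 300° = 4.55
Net displacement: -10.08 east, -4.28 north. Direction back to start is (10.08, 4.28): bearing = atan2(10.08, 4.28) mod 360° = 67.00° ≈ 067°.

067°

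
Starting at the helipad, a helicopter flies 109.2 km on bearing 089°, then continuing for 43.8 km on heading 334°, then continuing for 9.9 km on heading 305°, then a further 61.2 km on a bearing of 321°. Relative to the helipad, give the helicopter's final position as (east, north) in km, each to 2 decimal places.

(43.36, 94.51)

Leg 1 (089°, 109.2 km): east 109.2 sin 89° = 109.18, north 109.2 cos 89° = 1.91
Leg 2 (334°, 43.8 km): east 43.8 sin 334° = -19.20, north 43.8 cos 334° = 39.37
Leg 3 (305°, 9.9 km): east 9.9 sin 305° = -8.11, north 9.9 cos 305° = 5.68
Leg 4 (321°, 61.2 km): east 61.2 sin 321° = -38.51, north 61.2 cos 321° = 47.56
Summing: 43.36 km east, 94.51 km north → (43.36, 94.51).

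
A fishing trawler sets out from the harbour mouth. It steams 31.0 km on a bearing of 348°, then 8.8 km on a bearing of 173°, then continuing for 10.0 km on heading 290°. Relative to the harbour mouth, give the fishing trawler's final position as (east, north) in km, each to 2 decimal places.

(-14.77, 25.01)

Leg 1 (348°, 31.0 km): east 31.0 sin 348° = -6.45, north 31.0 cos 348° = 30.32
Leg 2 (173°, 8.8 km): east 8.8 sin 173° = 1.07, north 8.8 cos 173° = -8.73
Leg 3 (290°, 10.0 km): east 10.0 sin 290° = -9.40, north 10.0 cos 290° = 3.42
Summing: -14.77 km east, 25.01 km north → (-14.77, 25.01).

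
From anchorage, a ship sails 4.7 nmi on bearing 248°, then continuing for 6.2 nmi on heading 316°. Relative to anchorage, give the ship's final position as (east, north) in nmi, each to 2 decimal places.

(-8.66, 2.70)

Leg 1 (248°, 4.7 nmi): east 4.7 sin 248° = -4.36, north 4.7 cos 248° = -1.76
Leg 2 (316°, 6.2 nmi): east 6.2 sin 316° = -4.31, north 6.2 cos 316° = 4.46
Summing: -8.66 nmi east, 2.70 nmi north → (-8.66, 2.70).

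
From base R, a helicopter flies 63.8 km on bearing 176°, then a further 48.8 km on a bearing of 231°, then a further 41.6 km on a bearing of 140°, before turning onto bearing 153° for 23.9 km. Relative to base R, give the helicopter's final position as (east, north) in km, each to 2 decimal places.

(4.12, -147.52)

Leg 1 (176°, 63.8 km): east 63.8 sin 176° = 4.45, north 63.8 cos 176° = -63.64
Leg 2 (231°, 48.8 km): east 48.8 sin 231° = -37.92, north 48.8 cos 231° = -30.71
Leg 3 (140°, 41.6 km): east 41.6 sin 140° = 26.74, north 41.6 cos 140° = -31.87
Leg 4 (153°, 23.9 km): east 23.9 sin 153° = 10.85, north 23.9 cos 153° = -21.30
Summing: 4.12 km east, -147.52 km north → (4.12, -147.52).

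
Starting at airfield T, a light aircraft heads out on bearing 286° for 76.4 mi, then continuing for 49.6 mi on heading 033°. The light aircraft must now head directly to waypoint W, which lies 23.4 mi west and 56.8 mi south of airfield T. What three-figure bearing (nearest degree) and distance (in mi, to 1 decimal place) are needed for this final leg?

Leg 1 (286°, 76.4 mi): east 76.4 sin 286° = -73.44, north 76.4 cos 286° = 21.06
Leg 2 (033°, 49.6 mi): east 49.6 sin 33° = 27.01, north 49.6 cos 33° = 41.60
Current position: (-46.43, 62.66). Target: (-23.4, -56.8). Remaining: Δeast = 23.03, Δnorth = -119.46.
Bearing = atan2(23.03, -119.46) mod 360° = 169.09°; distance = √((23.03)² + (-119.46)²) = 121.656 mi.

169°, 121.7 mi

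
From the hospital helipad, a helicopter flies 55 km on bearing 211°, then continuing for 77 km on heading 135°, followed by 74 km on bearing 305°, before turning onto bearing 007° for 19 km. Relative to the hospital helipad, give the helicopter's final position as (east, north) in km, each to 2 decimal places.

(-32.18, -40.29)

Leg 1 (211°, 55 km): east 55 sin 211° = -28.33, north 55 cos 211° = -47.14
Leg 2 (135°, 77 km): east 77 sin 135° = 54.45, north 77 cos 135° = -54.45
Leg 3 (305°, 74 km): east 74 sin 305° = -60.62, north 74 cos 305° = 42.44
Leg 4 (007°, 19 km): east 19 sin 7° = 2.32, north 19 cos 7° = 18.86
Summing: -32.18 km east, -40.29 km north → (-32.18, -40.29).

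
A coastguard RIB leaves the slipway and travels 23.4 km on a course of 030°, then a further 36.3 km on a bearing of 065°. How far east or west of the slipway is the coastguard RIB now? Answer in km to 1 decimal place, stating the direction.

Leg 1 (030°, 23.4 km): east 23.4 sin 30° = 11.70, north 23.4 cos 30° = 20.26
Leg 2 (065°, 36.3 km): east 36.3 sin 65° = 32.90, north 36.3 cos 65° = 15.34
Net east component: 44.60 km.

44.6 km east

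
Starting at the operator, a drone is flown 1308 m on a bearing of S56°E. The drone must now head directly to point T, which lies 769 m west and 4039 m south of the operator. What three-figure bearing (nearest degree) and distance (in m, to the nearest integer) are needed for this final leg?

209°, 3791 m

Leg 1 (S56°E, 1308 m): east 1308 sin 124° = 1084.38, north 1308 cos 124° = -731.42
Current position: (1084.38, -731.42). Target: (-769, -4039). Remaining: Δeast = -1853.38, Δnorth = -3307.58.
Bearing = atan2(-1853.38, -3307.58) mod 360° = 209.26°; distance = √((-1853.38)² + (-3307.58)²) = 3791.448 m.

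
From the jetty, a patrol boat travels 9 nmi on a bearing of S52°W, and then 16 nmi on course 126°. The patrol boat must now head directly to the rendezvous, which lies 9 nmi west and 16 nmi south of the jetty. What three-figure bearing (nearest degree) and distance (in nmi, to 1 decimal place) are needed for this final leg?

Leg 1 (S52°W, 9 nmi): east 9 sin 232° = -7.09, north 9 cos 232° = -5.54
Leg 2 (126°, 16 nmi): east 16 sin 126° = 12.94, north 16 cos 126° = -9.40
Current position: (5.85, -14.95). Target: (-9, -16). Remaining: Δeast = -14.85, Δnorth = -1.05.
Bearing = atan2(-14.85, -1.05) mod 360° = 265.94°; distance = √((-14.85)² + (-1.05)²) = 14.890 nmi.

266°, 14.9 nmi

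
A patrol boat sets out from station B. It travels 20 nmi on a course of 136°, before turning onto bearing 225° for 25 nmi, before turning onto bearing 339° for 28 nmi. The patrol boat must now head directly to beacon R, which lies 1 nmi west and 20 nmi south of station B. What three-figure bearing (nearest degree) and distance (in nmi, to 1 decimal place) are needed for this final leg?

138°, 19.0 nmi

Leg 1 (136°, 20 nmi): east 20 sin 136° = 13.89, north 20 cos 136° = -14.39
Leg 2 (225°, 25 nmi): east 25 sin 225° = -17.68, north 25 cos 225° = -17.68
Leg 3 (339°, 28 nmi): east 28 sin 339° = -10.03, north 28 cos 339° = 26.14
Current position: (-13.82, -5.92). Target: (-1, -20). Remaining: Δeast = 12.82, Δnorth = -14.08.
Bearing = atan2(12.82, -14.08) mod 360° = 137.68°; distance = √((12.82)² + (-14.08)²) = 19.038 nmi.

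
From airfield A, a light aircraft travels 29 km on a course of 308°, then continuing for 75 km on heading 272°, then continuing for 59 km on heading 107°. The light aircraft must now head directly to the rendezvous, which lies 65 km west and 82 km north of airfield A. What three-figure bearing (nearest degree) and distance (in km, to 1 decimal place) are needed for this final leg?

Leg 1 (308°, 29 km): east 29 sin 308° = -22.85, north 29 cos 308° = 17.85
Leg 2 (272°, 75 km): east 75 sin 272° = -74.95, north 75 cos 272° = 2.62
Leg 3 (107°, 59 km): east 59 sin 107° = 56.42, north 59 cos 107° = -17.25
Current position: (-41.38, 3.22). Target: (-65, 82). Remaining: Δeast = -23.62, Δnorth = 78.78.
Bearing = atan2(-23.62, 78.78) mod 360° = 343.31°; distance = √((-23.62)² + (78.78)²) = 82.242 km.

343°, 82.2 km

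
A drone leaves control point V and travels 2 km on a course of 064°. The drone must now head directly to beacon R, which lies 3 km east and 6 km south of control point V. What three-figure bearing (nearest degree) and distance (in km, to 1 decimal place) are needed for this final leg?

170°, 7.0 km

Leg 1 (064°, 2 km): east 2 sin 64° = 1.80, north 2 cos 64° = 0.88
Current position: (1.80, 0.88). Target: (3, -6). Remaining: Δeast = 1.20, Δnorth = -6.88.
Bearing = atan2(1.20, -6.88) mod 360° = 170.08°; distance = √((1.20)² + (-6.88)²) = 6.981 km.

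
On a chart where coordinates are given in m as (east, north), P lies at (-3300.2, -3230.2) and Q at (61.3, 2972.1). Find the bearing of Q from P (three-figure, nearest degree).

Δeast = 61.3 − -3300.2 = 3361.50; Δnorth = 2972.1 − -3230.2 = 6202.30.
Bearing = atan2(Δeast, Δnorth) mod 360° = 28.46° ≈ 028°.

028°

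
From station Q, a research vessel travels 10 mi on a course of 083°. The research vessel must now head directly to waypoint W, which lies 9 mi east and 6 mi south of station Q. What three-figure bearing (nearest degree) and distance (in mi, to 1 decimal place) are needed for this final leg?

187°, 7.3 mi

Leg 1 (083°, 10 mi): east 10 sin 83° = 9.93, north 10 cos 83° = 1.22
Current position: (9.93, 1.22). Target: (9, -6). Remaining: Δeast = -0.93, Δnorth = -7.22.
Bearing = atan2(-0.93, -7.22) mod 360° = 187.31°; distance = √((-0.93)² + (-7.22)²) = 7.278 mi.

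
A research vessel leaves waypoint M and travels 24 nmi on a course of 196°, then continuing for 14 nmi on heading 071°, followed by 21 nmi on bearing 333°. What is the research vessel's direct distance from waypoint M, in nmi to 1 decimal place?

2.9 nmi

Leg 1 (196°, 24 nmi): east 24 sin 196° = -6.62, north 24 cos 196° = -23.07
Leg 2 (071°, 14 nmi): east 14 sin 71° = 13.24, north 14 cos 71° = 4.56
Leg 3 (333°, 21 nmi): east 21 sin 333° = -9.53, north 21 cos 333° = 18.71
Net: -2.91 east, 0.20 north. Distance = √((-2.91)² + (0.20)²) = 2.919 nmi.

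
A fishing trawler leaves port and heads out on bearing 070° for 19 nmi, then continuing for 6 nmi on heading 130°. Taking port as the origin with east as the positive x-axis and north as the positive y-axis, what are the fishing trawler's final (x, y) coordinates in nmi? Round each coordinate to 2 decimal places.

Leg 1 (070°, 19 nmi): east 19 sin 70° = 17.85, north 19 cos 70° = 6.50
Leg 2 (130°, 6 nmi): east 6 sin 130° = 4.60, north 6 cos 130° = -3.86
Summing: 22.45 nmi east, 2.64 nmi north → (22.45, 2.64).

(22.45, 2.64)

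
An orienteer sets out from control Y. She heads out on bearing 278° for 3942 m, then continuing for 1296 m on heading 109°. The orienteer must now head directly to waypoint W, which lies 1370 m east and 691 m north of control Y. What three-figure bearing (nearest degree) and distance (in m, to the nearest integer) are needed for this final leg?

Leg 1 (278°, 3942 m): east 3942 sin 278° = -3903.64, north 3942 cos 278° = 548.62
Leg 2 (109°, 1296 m): east 1296 sin 109° = 1225.39, north 1296 cos 109° = -421.94
Current position: (-2678.24, 126.68). Target: (1370, 691). Remaining: Δeast = 4048.24, Δnorth = 564.32.
Bearing = atan2(4048.24, 564.32) mod 360° = 82.06°; distance = √((4048.24)² + (564.32)²) = 4087.388 m.

082°, 4087 m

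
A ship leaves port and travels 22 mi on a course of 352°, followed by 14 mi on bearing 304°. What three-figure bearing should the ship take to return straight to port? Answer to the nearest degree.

Leg 1 (352°, 22 mi): east 22 sin 352° = -3.06, north 22 cos 352° = 21.79
Leg 2 (304°, 14 mi): east 14 sin 304° = -11.61, north 14 cos 304° = 7.83
Net displacement: -14.67 east, 29.61 north. Direction back to start is (14.67, -29.61): bearing = atan2(14.67, -29.61) mod 360° = 153.65° ≈ 154°.

154°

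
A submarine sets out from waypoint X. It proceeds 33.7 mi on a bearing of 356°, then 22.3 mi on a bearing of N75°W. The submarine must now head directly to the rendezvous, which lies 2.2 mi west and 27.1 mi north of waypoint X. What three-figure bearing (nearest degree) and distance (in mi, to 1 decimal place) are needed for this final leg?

120°, 24.9 mi

Leg 1 (356°, 33.7 mi): east 33.7 sin 356° = -2.35, north 33.7 cos 356° = 33.62
Leg 2 (N75°W, 22.3 mi): east 22.3 sin 285° = -21.54, north 22.3 cos 285° = 5.77
Current position: (-23.89, 39.39). Target: (-2.2, 27.1). Remaining: Δeast = 21.69, Δnorth = -12.29.
Bearing = atan2(21.69, -12.29) mod 360° = 119.53°; distance = √((21.69)² + (-12.29)²) = 24.931 mi.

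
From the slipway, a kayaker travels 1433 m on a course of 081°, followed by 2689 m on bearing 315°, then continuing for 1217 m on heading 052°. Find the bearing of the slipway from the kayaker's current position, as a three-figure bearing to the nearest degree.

Leg 1 (081°, 1433 m): east 1433 sin 81° = 1415.36, north 1433 cos 81° = 224.17
Leg 2 (315°, 2689 m): east 2689 sin 315° = -1901.41, north 2689 cos 315° = 1901.41
Leg 3 (052°, 1217 m): east 1217 sin 52° = 959.01, north 1217 cos 52° = 749.26
Net displacement: 472.96 east, 2874.84 north. Direction back to start is (-472.96, -2874.84): bearing = atan2(-472.96, -2874.84) mod 360° = 189.34° ≈ 189°.

189°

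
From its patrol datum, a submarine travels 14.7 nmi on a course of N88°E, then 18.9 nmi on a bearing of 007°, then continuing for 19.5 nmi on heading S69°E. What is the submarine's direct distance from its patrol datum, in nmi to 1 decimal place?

37.3 nmi

Leg 1 (N88°E, 14.7 nmi): east 14.7 sin 88° = 14.69, north 14.7 cos 88° = 0.51
Leg 2 (007°, 18.9 nmi): east 18.9 sin 7° = 2.30, north 18.9 cos 7° = 18.76
Leg 3 (S69°E, 19.5 nmi): east 19.5 sin 111° = 18.20, north 19.5 cos 111° = -6.99
Net: 35.20 east, 12.28 north. Distance = √((35.20)² + (12.28)²) = 37.281 nmi.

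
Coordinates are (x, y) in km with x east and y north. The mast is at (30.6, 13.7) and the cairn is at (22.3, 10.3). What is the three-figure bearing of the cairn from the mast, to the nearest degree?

Δeast = 22.3 − 30.6 = -8.30; Δnorth = 10.3 − 13.7 = -3.40.
Bearing = atan2(Δeast, Δnorth) mod 360° = 247.72° ≈ 248°.

248°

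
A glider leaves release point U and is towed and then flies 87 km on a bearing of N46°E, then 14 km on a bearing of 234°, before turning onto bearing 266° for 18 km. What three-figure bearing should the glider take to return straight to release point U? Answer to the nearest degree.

Leg 1 (N46°E, 87 km): east 87 sin 46° = 62.58, north 87 cos 46° = 60.44
Leg 2 (234°, 14 km): east 14 sin 234° = -11.33, north 14 cos 234° = -8.23
Leg 3 (266°, 18 km): east 18 sin 266° = -17.96, north 18 cos 266° = -1.26
Net displacement: 33.30 east, 50.95 north. Direction back to start is (-33.30, -50.95): bearing = atan2(-33.30, -50.95) mod 360° = 213.17° ≈ 213°.

213°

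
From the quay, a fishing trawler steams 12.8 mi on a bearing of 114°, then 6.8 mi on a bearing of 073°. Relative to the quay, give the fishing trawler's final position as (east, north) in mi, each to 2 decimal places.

(18.20, -3.22)

Leg 1 (114°, 12.8 mi): east 12.8 sin 114° = 11.69, north 12.8 cos 114° = -5.21
Leg 2 (073°, 6.8 mi): east 6.8 sin 73° = 6.50, north 6.8 cos 73° = 1.99
Summing: 18.20 mi east, -3.22 mi north → (18.20, -3.22).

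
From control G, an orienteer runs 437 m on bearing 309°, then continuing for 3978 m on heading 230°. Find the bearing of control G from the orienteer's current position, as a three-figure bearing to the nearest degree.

Leg 1 (309°, 437 m): east 437 sin 309° = -339.61, north 437 cos 309° = 275.01
Leg 2 (230°, 3978 m): east 3978 sin 230° = -3047.32, north 3978 cos 230° = -2557.01
Net displacement: -3386.94 east, -2282.00 north. Direction back to start is (3386.94, 2282.00): bearing = atan2(3386.94, 2282.00) mod 360° = 56.03° ≈ 056°.

056°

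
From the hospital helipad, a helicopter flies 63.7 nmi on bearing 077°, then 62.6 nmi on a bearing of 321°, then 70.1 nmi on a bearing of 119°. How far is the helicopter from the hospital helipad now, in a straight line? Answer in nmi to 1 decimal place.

Leg 1 (077°, 63.7 nmi): east 63.7 sin 77° = 62.07, north 63.7 cos 77° = 14.33
Leg 2 (321°, 62.6 nmi): east 62.6 sin 321° = -39.40, north 62.6 cos 321° = 48.65
Leg 3 (119°, 70.1 nmi): east 70.1 sin 119° = 61.31, north 70.1 cos 119° = -33.99
Net: 83.98 east, 28.99 north. Distance = √((83.98)² + (28.99)²) = 88.847 nmi.

88.8 nmi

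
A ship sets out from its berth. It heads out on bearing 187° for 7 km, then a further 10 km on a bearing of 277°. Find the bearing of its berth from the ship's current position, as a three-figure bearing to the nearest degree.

Leg 1 (187°, 7 km): east 7 sin 187° = -0.85, north 7 cos 187° = -6.95
Leg 2 (277°, 10 km): east 10 sin 277° = -9.93, north 10 cos 277° = 1.22
Net displacement: -10.78 east, -5.73 north. Direction back to start is (10.78, 5.73): bearing = atan2(10.78, 5.73) mod 360° = 62.01° ≈ 062°.

062°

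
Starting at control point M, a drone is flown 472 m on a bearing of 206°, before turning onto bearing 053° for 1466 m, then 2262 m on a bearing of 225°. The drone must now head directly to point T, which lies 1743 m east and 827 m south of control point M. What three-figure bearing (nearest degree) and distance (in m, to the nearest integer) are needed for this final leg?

Leg 1 (206°, 472 m): east 472 sin 206° = -206.91, north 472 cos 206° = -424.23
Leg 2 (053°, 1466 m): east 1466 sin 53° = 1170.80, north 1466 cos 53° = 882.26
Leg 3 (225°, 2262 m): east 2262 sin 225° = -1599.48, north 2262 cos 225° = -1599.48
Current position: (-635.59, -1141.45). Target: (1743, -827). Remaining: Δeast = 2378.59, Δnorth = 314.45.
Bearing = atan2(2378.59, 314.45) mod 360° = 82.47°; distance = √((2378.59)² + (314.45)²) = 2399.282 m.

082°, 2399 m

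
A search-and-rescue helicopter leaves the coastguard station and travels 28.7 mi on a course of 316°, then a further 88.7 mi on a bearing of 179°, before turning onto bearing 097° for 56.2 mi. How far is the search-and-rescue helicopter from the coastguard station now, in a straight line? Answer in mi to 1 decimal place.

Leg 1 (316°, 28.7 mi): east 28.7 sin 316° = -19.94, north 28.7 cos 316° = 20.65
Leg 2 (179°, 88.7 mi): east 88.7 sin 179° = 1.55, north 88.7 cos 179° = -88.69
Leg 3 (097°, 56.2 mi): east 56.2 sin 97° = 55.78, north 56.2 cos 97° = -6.85
Net: 37.39 east, -74.89 north. Distance = √((37.39)² + (-74.89)²) = 83.707 mi.

83.7 mi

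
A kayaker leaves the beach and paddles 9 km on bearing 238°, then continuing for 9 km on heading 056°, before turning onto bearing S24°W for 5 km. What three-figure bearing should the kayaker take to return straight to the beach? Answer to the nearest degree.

Leg 1 (238°, 9 km): east 9 sin 238° = -7.63, north 9 cos 238° = -4.77
Leg 2 (056°, 9 km): east 9 sin 56° = 7.46, north 9 cos 56° = 5.03
Leg 3 (S24°W, 5 km): east 5 sin 204° = -2.03, north 5 cos 204° = -4.57
Net displacement: -2.20 east, -4.30 north. Direction back to start is (2.20, 4.30): bearing = atan2(2.20, 4.30) mod 360° = 27.12° ≈ 027°.

027°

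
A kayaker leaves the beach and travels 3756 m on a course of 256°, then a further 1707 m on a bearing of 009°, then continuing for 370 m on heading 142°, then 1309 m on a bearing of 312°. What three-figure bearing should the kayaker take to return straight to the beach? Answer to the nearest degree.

108°

Leg 1 (256°, 3756 m): east 3756 sin 256° = -3644.43, north 3756 cos 256° = -908.66
Leg 2 (009°, 1707 m): east 1707 sin 9° = 267.03, north 1707 cos 9° = 1685.98
Leg 3 (142°, 370 m): east 370 sin 142° = 227.79, north 370 cos 142° = -291.56
Leg 4 (312°, 1309 m): east 1309 sin 312° = -972.78, north 1309 cos 312° = 875.89
Net displacement: -4122.38 east, 1361.65 north. Direction back to start is (4122.38, -1361.65): bearing = atan2(4122.38, -1361.65) mod 360° = 108.28° ≈ 108°.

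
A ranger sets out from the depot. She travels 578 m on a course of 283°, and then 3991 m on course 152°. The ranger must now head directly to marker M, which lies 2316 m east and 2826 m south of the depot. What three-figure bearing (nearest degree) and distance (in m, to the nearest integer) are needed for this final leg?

Leg 1 (283°, 578 m): east 578 sin 283° = -563.19, north 578 cos 283° = 130.02
Leg 2 (152°, 3991 m): east 3991 sin 152° = 1873.66, north 3991 cos 152° = -3523.84
Current position: (1310.48, -3393.82). Target: (2316, -2826). Remaining: Δeast = 1005.52, Δnorth = 567.82.
Bearing = atan2(1005.52, 567.82) mod 360° = 60.55°; distance = √((1005.52)² + (567.82)²) = 1154.774 m.

061°, 1155 m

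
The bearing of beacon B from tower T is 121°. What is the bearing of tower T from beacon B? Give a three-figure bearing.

Back-bearing = 121° + 180° = 301°.

301°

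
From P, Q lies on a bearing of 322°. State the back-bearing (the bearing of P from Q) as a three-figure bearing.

142°

Back-bearing = 322° − 180° = 142°.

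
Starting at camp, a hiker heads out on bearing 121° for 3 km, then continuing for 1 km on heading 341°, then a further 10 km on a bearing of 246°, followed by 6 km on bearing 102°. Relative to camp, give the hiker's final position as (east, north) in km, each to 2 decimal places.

(-1.02, -5.91)

Leg 1 (121°, 3 km): east 3 sin 121° = 2.57, north 3 cos 121° = -1.55
Leg 2 (341°, 1 km): east 1 sin 341° = -0.33, north 1 cos 341° = 0.95
Leg 3 (246°, 10 km): east 10 sin 246° = -9.14, north 10 cos 246° = -4.07
Leg 4 (102°, 6 km): east 6 sin 102° = 5.87, north 6 cos 102° = -1.25
Summing: -1.02 km east, -5.91 km north → (-1.02, -5.91).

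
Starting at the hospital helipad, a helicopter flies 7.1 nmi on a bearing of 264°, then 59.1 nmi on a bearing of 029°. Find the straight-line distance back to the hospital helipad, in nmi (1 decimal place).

55.3 nmi

Leg 1 (264°, 7.1 nmi): east 7.1 sin 264° = -7.06, north 7.1 cos 264° = -0.74
Leg 2 (029°, 59.1 nmi): east 59.1 sin 29° = 28.65, north 59.1 cos 29° = 51.69
Net: 21.59 east, 50.95 north. Distance = √((21.59)² + (50.95)²) = 55.334 nmi.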